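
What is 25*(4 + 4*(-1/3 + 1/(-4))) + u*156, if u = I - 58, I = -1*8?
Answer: -30763/3 ≈ -10254.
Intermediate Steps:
I = -8
u = -66 (u = -8 - 58 = -66)
25*(4 + 4*(-1/3 + 1/(-4))) + u*156 = 25*(4 + 4*(-1/3 + 1/(-4))) - 66*156 = 25*(4 + 4*(-1*⅓ + 1*(-¼))) - 10296 = 25*(4 + 4*(-⅓ - ¼)) - 10296 = 25*(4 + 4*(-7/12)) - 10296 = 25*(4 - 7/3) - 10296 = 25*(5/3) - 10296 = 125/3 - 10296 = -30763/3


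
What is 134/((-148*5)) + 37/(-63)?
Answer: -17911/23310 ≈ -0.76838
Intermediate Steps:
134/((-148*5)) + 37/(-63) = 134/(-740) + 37*(-1/63) = 134*(-1/740) - 37/63 = -67/370 - 37/63 = -17911/23310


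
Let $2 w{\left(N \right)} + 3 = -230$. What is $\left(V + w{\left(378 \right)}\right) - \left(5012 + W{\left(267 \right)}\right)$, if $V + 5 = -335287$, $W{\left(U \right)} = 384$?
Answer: $- \frac{681609}{2} \approx -3.408 \cdot 10^{5}$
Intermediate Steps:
$w{\left(N \right)} = - \frac{233}{2}$ ($w{\left(N \right)} = - \frac{3}{2} + \frac{1}{2} \left(-230\right) = - \frac{3}{2} - 115 = - \frac{233}{2}$)
$V = -335292$ ($V = -5 - 335287 = -335292$)
$\left(V + w{\left(378 \right)}\right) - \left(5012 + W{\left(267 \right)}\right) = \left(-335292 - \frac{233}{2}\right) - 5396 = - \frac{670817}{2} - 5396 = - \frac{681609}{2}$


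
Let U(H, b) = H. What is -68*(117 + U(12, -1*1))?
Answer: -8772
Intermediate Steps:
-68*(117 + U(12, -1*1)) = -68*(117 + 12) = -68*129 = -8772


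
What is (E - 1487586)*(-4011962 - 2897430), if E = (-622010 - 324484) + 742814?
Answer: 11685619770272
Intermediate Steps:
E = -203680 (E = -946494 + 742814 = -203680)
(E - 1487586)*(-4011962 - 2897430) = (-203680 - 1487586)*(-4011962 - 2897430) = -1691266*(-6909392) = 11685619770272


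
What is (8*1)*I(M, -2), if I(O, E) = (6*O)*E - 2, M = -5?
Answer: 464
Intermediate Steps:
I(O, E) = -2 + 6*E*O (I(O, E) = 6*E*O - 2 = -2 + 6*E*O)
(8*1)*I(M, -2) = (8*1)*(-2 + 6*(-2)*(-5)) = 8*(-2 + 60) = 8*58 = 464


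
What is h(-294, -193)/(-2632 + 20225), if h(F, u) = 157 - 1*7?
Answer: 150/17593 ≈ 0.0085261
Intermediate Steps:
h(F, u) = 150 (h(F, u) = 157 - 7 = 150)
h(-294, -193)/(-2632 + 20225) = 150/(-2632 + 20225) = 150/17593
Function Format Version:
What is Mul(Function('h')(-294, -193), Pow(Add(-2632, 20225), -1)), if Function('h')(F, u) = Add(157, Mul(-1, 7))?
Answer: Rational(150, 17593) ≈ 0.0085261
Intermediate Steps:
Function('h')(F, u) = 150 (Function('h')(F, u) = Add(157, -7) = 150)
Mul(Function('h')(-294, -193), Pow(Add(-2632, 20225), -1)) = Mul(150, Pow(Add(-2632, 20225), -1)) = Mul(150, Pow(17593, -1)) = Mul(150, Rational(1, 17593)) = Rational(150, 17593)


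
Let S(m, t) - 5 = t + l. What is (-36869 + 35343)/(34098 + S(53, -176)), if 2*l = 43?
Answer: -3052/67897 ≈ -0.044950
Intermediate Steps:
l = 43/2 (l = (1/2)*43 = 43/2 ≈ 21.500)
S(m, t) = 53/2 + t (S(m, t) = 5 + (t + 43/2) = 5 + (43/2 + t) = 53/2 + t)
(-36869 + 35343)/(34098 + S(53, -176)) = (-36869 + 35343)/(34098 + (53/2 - 176)) = -1526/(34098 - 299/2) = -1526/67897/2 = -1526*2/67897 = -3052/67897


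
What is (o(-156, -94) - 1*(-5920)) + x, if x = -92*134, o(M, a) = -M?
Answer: -6252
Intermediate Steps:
x = -12328
(o(-156, -94) - 1*(-5920)) + x = (-1*(-156) - 1*(-5920)) - 12328 = (156 + 5920) - 12328 = 6076 - 12328 = -6252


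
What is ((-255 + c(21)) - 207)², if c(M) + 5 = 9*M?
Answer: 77284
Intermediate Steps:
c(M) = -5 + 9*M
((-255 + c(21)) - 207)² = ((-255 + (-5 + 9*21)) - 207)² = ((-255 + (-5 + 189)) - 207)² = ((-255 + 184) - 207)² = (-71 - 207)² = (-278)² = 77284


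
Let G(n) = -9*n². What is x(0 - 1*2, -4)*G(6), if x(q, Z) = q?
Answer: 648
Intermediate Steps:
x(0 - 1*2, -4)*G(6) = (0 - 1*2)*(-9*6²) = (0 - 2)*(-9*36) = -2*(-324) = 648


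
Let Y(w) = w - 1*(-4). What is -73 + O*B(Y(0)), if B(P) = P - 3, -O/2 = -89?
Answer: 105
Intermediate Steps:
O = 178 (O = -2*(-89) = 178)
Y(w) = 4 + w (Y(w) = w + 4 = 4 + w)
B(P) = -3 + P
-73 + O*B(Y(0)) = -73 + 178*(-3 + (4 + 0)) = -73 + 178*(-3 + 4) = -73 + 178*1 = -73 + 178 = 105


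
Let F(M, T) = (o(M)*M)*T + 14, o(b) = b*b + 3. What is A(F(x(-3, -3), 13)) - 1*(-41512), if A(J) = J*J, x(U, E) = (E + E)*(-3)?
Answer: 5857188536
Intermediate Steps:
x(U, E) = -6*E (x(U, E) = (2*E)*(-3) = -6*E)
o(b) = 3 + b² (o(b) = b² + 3 = 3 + b²)
F(M, T) = 14 + M*T*(3 + M²) (F(M, T) = ((3 + M²)*M)*T + 14 = (M*(3 + M²))*T + 14 = M*T*(3 + M²) + 14 = 14 + M*T*(3 + M²))
A(J) = J²
A(F(x(-3, -3), 13)) - 1*(-41512) = (14 - 6*(-3)*13*(3 + (-6*(-3))²))² - 1*(-41512) = (14 + 18*13*(3 + 18²))² + 41512 = (14 + 18*13*(3 + 324))² + 41512 = (14 + 18*13*327)² + 41512 = (14 + 76518)² + 41512 = 76532² + 41512 = 5857147024 + 41512 = 5857188536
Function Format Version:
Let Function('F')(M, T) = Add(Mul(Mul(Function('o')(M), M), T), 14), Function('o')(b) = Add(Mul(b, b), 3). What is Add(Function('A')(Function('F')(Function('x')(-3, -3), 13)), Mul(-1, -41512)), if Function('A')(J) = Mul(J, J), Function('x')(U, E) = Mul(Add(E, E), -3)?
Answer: 5857188536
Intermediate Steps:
Function('x')(U, E) = Mul(-6, E) (Function('x')(U, E) = Mul(Mul(2, E), -3) = Mul(-6, E))
Function('o')(b) = Add(3, Pow(b, 2)) (Function('o')(b) = Add(Pow(b, 2), 3) = Add(3, Pow(b, 2)))
Function('F')(M, T) = Add(14, Mul(M, T, Add(3, Pow(M, 2)))) (Function('F')(M, T) = Add(Mul(Mul(Add(3, Pow(M, 2)), M), T), 14) = Add(Mul(Mul(M, Add(3, Pow(M, 2))), T), 14) = Add(Mul(M, T, Add(3, Pow(M, 2))), 14) = Add(14, Mul(M, T, Add(3, Pow(M, 2)))))
Function('A')(J) = Pow(J, 2)
Add(Function('A')(Function('F')(Function('x')(-3, -3), 13)), Mul(-1, -41512)) = Add(Pow(Add(14, Mul(Mul(-6, -3), 13, Add(3, Pow(Mul(-6, -3), 2)))), 2), Mul(-1, -41512)) = Add(Pow(Add(14, Mul(18, 13, Add(3, Pow(18, 2)))), 2), 41512) = Add(Pow(Add(14, Mul(18, 13, Add(3, 324))), 2), 41512) = Add(Pow(Add(14, Mul(18, 13, 327)), 2), 41512) = Add(Pow(Add(14, 76518), 2), 41512) = Add(Pow(76532, 2), 41512) = Add(5857147024, 41512) = 5857188536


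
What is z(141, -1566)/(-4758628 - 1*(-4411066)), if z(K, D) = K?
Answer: -47/115854 ≈ -0.00040568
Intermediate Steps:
z(141, -1566)/(-4758628 - 1*(-4411066)) = 141/(-4758628 - 1*(-4411066)) = 141/(-4758628 + 4411066) = 141/(-347562) = 141*(-1/347562) = -47/115854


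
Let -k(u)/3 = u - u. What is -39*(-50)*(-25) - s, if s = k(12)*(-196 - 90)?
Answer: -48750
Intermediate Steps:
k(u) = 0 (k(u) = -3*(u - u) = -3*0 = 0)
s = 0 (s = 0*(-196 - 90) = 0*(-286) = 0)
-39*(-50)*(-25) - s = -39*(-50)*(-25) - 1*0 = 1950*(-25) + 0 = -48750 + 0 = -48750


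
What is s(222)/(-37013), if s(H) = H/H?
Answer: -1/37013 ≈ -2.7018e-5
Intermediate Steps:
s(H) = 1
s(222)/(-37013) = 1/(-37013) = 1*(-1/37013) = -1/37013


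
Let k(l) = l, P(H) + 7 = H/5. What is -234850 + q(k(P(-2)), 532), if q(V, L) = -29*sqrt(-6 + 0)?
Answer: -234850 - 29*I*sqrt(6) ≈ -2.3485e+5 - 71.035*I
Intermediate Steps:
P(H) = -7 + H/5
q(V, L) = -29*I*sqrt(6)
-234850 + q(k(P(-2)), 532) = -234850 - 29*I*sqrt(6)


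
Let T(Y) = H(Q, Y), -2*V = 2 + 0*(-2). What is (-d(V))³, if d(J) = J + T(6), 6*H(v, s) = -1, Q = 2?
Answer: 343/216 ≈ 1.5880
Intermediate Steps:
H(v, s) = -⅙ (H(v, s) = (⅙)*(-1) = -⅙)
V = -1 (V = -(2 + 0*(-2))/2 = -(2 + 0)/2 = -½*2 = -1)
T(Y) = -⅙
d(J) = -⅙ + J (d(J) = J - ⅙ = -⅙ + J)
(-d(V))³ = (-(-⅙ - 1))³ = (-1*(-7/6))³ = (7/6)³ = 343/216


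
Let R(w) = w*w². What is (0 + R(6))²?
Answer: 46656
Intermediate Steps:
R(w) = w³
(0 + R(6))² = (0 + 6³)² = (0 + 216)² = 216² = 46656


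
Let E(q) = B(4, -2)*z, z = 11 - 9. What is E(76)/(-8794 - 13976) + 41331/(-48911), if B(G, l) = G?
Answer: -470749079/556851735 ≈ -0.84538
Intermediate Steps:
z = 2
E(q) = 8 (E(q) = 4*2 = 8)
E(76)/(-8794 - 13976) + 41331/(-48911) = 8/(-8794 - 13976) + 41331/(-48911) = 8/(-22770) + 41331*(-1/48911) = 8*(-1/22770) - 41331/48911 = -4/11385 - 41331/48911 = -470749079/556851735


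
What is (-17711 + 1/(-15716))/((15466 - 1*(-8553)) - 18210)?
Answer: -278346077/91294244 ≈ -3.0489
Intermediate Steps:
(-17711 + 1/(-15716))/((15466 - 1*(-8553)) - 18210) = (-17711 - 1/15716)/((15466 + 8553) - 18210) = -278346077/(15716*(24019 - 18210)) = -278346077/15716/5809 = -278346077/15716*1/5809 = -278346077/91294244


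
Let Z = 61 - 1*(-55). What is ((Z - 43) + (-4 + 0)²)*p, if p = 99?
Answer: 8811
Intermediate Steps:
Z = 116 (Z = 61 + 55 = 116)
((Z - 43) + (-4 + 0)²)*p = ((116 - 43) + (-4 + 0)²)*99 = (73 + (-4)²)*99 = (73 + 16)*99 = 89*99 = 8811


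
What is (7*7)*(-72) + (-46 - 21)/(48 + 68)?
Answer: -409315/116 ≈ -3528.6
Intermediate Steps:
(7*7)*(-72) + (-46 - 21)/(48 + 68) = 49*(-72) - 67/116 = -3528 - 67*1/116 = -3528 - 67/116 = -409315/116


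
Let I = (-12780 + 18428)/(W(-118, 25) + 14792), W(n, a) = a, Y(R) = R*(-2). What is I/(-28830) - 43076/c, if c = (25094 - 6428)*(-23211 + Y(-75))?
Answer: 443603692742/5107775725143135 ≈ 8.6849e-5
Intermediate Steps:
Y(R) = -2*R
I = 5648/14817 (I = (-12780 + 18428)/(25 + 14792) = 5648/14817 ≈ 0.38118)
c = -430456626 (c = (25094 - 6428)*(-23211 - 2*(-75)) = 18666*(-23211 + 150) = 18666*(-23061) = -430456626)
I/(-28830) - 43076/c = (5648/14817)/(-28830) - 43076/(-430456626) = (5648/14817)*(-1/28830) - 43076*(-1/430456626) = -2824/213587055 + 21538/215228313 = 443603692742/5107775725143135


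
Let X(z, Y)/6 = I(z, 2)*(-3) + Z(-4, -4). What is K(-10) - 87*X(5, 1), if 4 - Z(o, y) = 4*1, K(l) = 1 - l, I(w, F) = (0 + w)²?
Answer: 39161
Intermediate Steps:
I(w, F) = w²
Z(o, y) = 0 (Z(o, y) = 4 - 4 = 0)
X(z, Y) = -18*z² (X(z, Y) = 6*(z²*(-3) + 0) = 6*(-3*z² + 0) = 6*(-3*z²) = -18*z²)
K(-10) - 87*X(5, 1) = (1 - 1*(-10)) - (-1566)*5² = (1 + 10) - (-1566)*25 = 11 - 87*(-450) = 11 + 39150 = 39161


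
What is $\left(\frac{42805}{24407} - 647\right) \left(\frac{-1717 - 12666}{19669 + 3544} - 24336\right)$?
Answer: $\frac{8896749897546324}{566559691} \approx 1.5703 \cdot 10^{7}$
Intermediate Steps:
$\left(\frac{42805}{24407} - 647\right) \left(\frac{-1717 - 12666}{19669 + 3544} - 24336\right) = \left(42805 \cdot \frac{1}{24407} - 647\right) \left(- \frac{14383}{23213} - 24336\right) = \left(\frac{42805}{24407} - 647\right) \left(\left(-14383\right) \frac{1}{23213} - 24336\right) = - \frac{15748524 \left(- \frac{14383}{23213} - 24336\right)}{24407} = \left(- \frac{15748524}{24407}\right) \left(- \frac{564925951}{23213}\right) = \frac{8896749897546324}{566559691}$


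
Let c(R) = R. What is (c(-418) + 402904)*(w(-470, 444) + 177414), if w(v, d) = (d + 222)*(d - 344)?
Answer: 98212218804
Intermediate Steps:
w(v, d) = (-344 + d)*(222 + d) (w(v, d) = (222 + d)*(-344 + d) = (-344 + d)*(222 + d))
(c(-418) + 402904)*(w(-470, 444) + 177414) = (-418 + 402904)*((-76368 + 444² - 122*444) + 177414) = 402486*((-76368 + 197136 - 54168) + 177414) = 402486*(66600 + 177414) = 402486*244014 = 98212218804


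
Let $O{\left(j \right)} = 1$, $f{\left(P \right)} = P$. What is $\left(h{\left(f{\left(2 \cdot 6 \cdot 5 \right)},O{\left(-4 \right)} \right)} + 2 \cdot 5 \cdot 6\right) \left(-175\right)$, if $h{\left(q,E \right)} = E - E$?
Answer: $-10500$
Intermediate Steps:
$h{\left(q,E \right)} = 0$
$\left(h{\left(f{\left(2 \cdot 6 \cdot 5 \right)},O{\left(-4 \right)} \right)} + 2 \cdot 5 \cdot 6\right) \left(-175\right) = \left(0 + 2 \cdot 5 \cdot 6\right) \left(-175\right) = \left(0 + 10 \cdot 6\right) \left(-175\right) = \left(0 + 60\right) \left(-175\right) = 60 \left(-175\right) = -10500$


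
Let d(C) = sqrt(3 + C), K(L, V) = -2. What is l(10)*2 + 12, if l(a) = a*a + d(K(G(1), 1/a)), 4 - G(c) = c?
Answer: 214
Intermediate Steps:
G(c) = 4 - c
l(a) = 1 + a**2 (l(a) = a*a + sqrt(3 - 2) = a**2 + sqrt(1) = a**2 + 1 = 1 + a**2)
l(10)*2 + 12 = (1 + 10**2)*2 + 12 = (1 + 100)*2 + 12 = 101*2 + 12 = 202 + 12 = 214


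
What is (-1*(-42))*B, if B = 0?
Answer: 0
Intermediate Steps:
(-1*(-42))*B = -1*(-42)*0 = 42*0 = 0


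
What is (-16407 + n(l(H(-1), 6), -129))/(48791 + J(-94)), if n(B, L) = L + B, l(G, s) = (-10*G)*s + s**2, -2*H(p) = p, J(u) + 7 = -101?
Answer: -16530/48683 ≈ -0.33954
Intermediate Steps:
J(u) = -108 (J(u) = -7 - 101 = -108)
H(p) = -p/2
l(G, s) = s**2 - 10*G*s (l(G, s) = -10*G*s + s**2 = s**2 - 10*G*s)
n(B, L) = B + L
(-16407 + n(l(H(-1), 6), -129))/(48791 + J(-94)) = (-16407 + (6*(6 - (-5)*(-1)) - 129))/(48791 - 108) = (-16407 + (6*(6 - 10*1/2) - 129))/48683 = (-16407 + (6*(6 - 5) - 129))*(1/48683) = (-16407 + (6*1 - 129))*(1/48683) = (-16407 + (6 - 129))*(1/48683) = (-16407 - 123)*(1/48683) = -16530*1/48683 = -16530/48683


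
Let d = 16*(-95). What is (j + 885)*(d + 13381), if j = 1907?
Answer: 33115912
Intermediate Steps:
d = -1520
(j + 885)*(d + 13381) = (1907 + 885)*(-1520 + 13381) = 2792*11861 = 33115912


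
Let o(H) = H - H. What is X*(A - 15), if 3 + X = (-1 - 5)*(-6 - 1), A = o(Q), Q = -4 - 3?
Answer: -585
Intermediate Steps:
Q = -7
o(H) = 0
A = 0
X = 39 (X = -3 + (-1 - 5)*(-6 - 1) = -3 - 6*(-7) = -3 + 42 = 39)
X*(A - 15) = 39*(0 - 15) = 39*(-15) = -585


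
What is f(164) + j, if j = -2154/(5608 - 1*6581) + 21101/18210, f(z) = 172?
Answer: 3107308373/17718330 ≈ 175.37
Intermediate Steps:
j = 59755613/17718330 (j = -2154/(5608 - 6581) + 21101*(1/18210) = -2154/(-973) + 21101/18210 = -2154*(-1/973) + 21101/18210 = 2154/973 + 21101/18210 = 59755613/17718330 ≈ 3.3725)
f(164) + j = 172 + 59755613/17718330 = 3107308373/17718330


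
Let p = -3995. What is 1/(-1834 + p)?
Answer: -1/5829 ≈ -0.00017156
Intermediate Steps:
1/(-1834 + p) = 1/(-1834 - 3995) = 1/(-5829) = -1/5829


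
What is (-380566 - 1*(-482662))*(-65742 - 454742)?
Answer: -53139334464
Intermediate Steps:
(-380566 - 1*(-482662))*(-65742 - 454742) = (-380566 + 482662)*(-520484) = 102096*(-520484) = -53139334464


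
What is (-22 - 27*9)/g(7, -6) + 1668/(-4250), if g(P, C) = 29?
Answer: -587311/61625 ≈ -9.5304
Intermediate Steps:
(-22 - 27*9)/g(7, -6) + 1668/(-4250) = (-22 - 27*9)/29 + 1668/(-4250) = (-22 - 243)*(1/29) + 1668*(-1/4250) = -265*1/29 - 834/2125 = -265/29 - 834/2125 = -587311/61625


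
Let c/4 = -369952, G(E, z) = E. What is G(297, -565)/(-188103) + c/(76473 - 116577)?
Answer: 11597683889/314320113 ≈ 36.898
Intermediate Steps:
c = -1479808 (c = 4*(-369952) = -1479808)
G(297, -565)/(-188103) + c/(76473 - 116577) = 297/(-188103) - 1479808/(76473 - 116577) = 297*(-1/188103) - 1479808/(-40104) = -99/62701 - 1479808*(-1/40104) = -99/62701 + 184976/5013 = 11597683889/314320113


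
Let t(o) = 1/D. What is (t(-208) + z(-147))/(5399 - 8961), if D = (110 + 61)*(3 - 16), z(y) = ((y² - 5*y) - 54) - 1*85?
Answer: -24680857/3959163 ≈ -6.2339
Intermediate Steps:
z(y) = -139 + y² - 5*y (z(y) = (-54 + y² - 5*y) - 85 = -139 + y² - 5*y)
D = -2223 (D = 171*(-13) = -2223)
t(o) = -1/2223 (t(o) = 1/(-2223) = -1/2223)
(t(-208) + z(-147))/(5399 - 8961) = (-1/2223 + (-139 + (-147)² - 5*(-147)))/(5399 - 8961) = (-1/2223 + (-139 + 21609 + 735))/(-3562) = (-1/2223 + 22205)*(-1/3562) = (49361714/2223)*(-1/3562) = -24680857/3959163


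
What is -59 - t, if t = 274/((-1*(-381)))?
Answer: -22753/381 ≈ -59.719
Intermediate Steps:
t = 274/381 ≈ 0.71916
-59 - t = -59 - 1*274/381 = -59 - 274/381 = -22753/381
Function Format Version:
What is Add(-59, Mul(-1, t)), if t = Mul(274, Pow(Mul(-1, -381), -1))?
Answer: Rational(-22753, 381) ≈ -59.719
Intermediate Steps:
t = Rational(274, 381) (t = Mul(274, Pow(381, -1)) = Mul(274, Rational(1, 381)) = Rational(274, 381) ≈ 0.71916)
Add(-59, Mul(-1, t)) = Add(-59, Mul(-1, Rational(274, 381))) = Add(-59, Rational(-274, 381)) = Rational(-22753, 381)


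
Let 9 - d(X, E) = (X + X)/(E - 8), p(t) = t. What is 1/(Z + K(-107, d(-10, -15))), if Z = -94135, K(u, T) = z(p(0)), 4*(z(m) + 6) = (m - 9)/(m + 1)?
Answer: -4/376573 ≈ -1.0622e-5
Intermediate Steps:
d(X, E) = 9 - 2*X/(-8 + E) (d(X, E) = 9 - (X + X)/(E - 8) = 9 - 2*X/(-8 + E))
z(m) = -6 + (-9 + m)/(4*(1 + m)) (z(m) = -6 + ((m - 9)/(m + 1))/4 = -6 + ((-9 + m)/(1 + m))/4 = -6 + (-9 + m)/(4*(1 + m)))
K(u, T) = -33/4 (K(u, T) = (-33 - 23*0)/(4*(1 + 0)) = (¼)*(-33 + 0)/1 = (¼)*1*(-33) = -33/4)
1/(Z + K(-107, d(-10, -15))) = 1/(-94135 - 33/4) = 1/(-376573/4) = -4/376573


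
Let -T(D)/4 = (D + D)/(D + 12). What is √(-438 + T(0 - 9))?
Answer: 3*I*√46 ≈ 20.347*I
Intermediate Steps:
T(D) = -8*D/(12 + D) (T(D) = -4*(D + D)/(D + 12) = -4*2*D/(12 + D) = -8*D/(12 + D))
√(-438 + T(0 - 9)) = √(-438 - 8*(0 - 9)/(12 + (0 - 9))) = √(-438 - 8*(-9)/(12 - 9)) = √(-438 - 8*(-9)/3) = √(-438 - 8*(-9)*⅓) = √(-438 + 24) = √(-414) = 3*I*√46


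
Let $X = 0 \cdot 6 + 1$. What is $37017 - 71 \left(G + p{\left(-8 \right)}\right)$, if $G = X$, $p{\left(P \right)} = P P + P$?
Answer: $32970$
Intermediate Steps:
$p{\left(P \right)} = P + P^{2}$ ($p{\left(P \right)} = P^{2} + P = P + P^{2}$)
$X = 1$ ($X = 0 + 1 = 1$)
$G = 1$
$37017 - 71 \left(G + p{\left(-8 \right)}\right) = 37017 - 71 \left(1 - 8 \left(1 - 8\right)\right) = 37017 - 71 \left(1 - -56\right) = 37017 - 71 \left(1 + 56\right) = 37017 - 71 \cdot 57 = 37017 - 4047 = 32970$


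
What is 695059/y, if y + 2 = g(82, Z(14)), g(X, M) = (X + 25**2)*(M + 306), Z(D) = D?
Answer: 695059/226238 ≈ 3.0722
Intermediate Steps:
g(X, M) = (306 + M)*(625 + X) (g(X, M) = (X + 625)*(306 + M) = (625 + X)*(306 + M) = (306 + M)*(625 + X))
y = 226238 (y = -2 + (191250 + 306*82 + 625*14 + 14*82) = -2 + (191250 + 25092 + 8750 + 1148) = -2 + 226240 = 226238)
695059/y = 695059/226238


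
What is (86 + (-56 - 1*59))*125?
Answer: -3625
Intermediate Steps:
(86 + (-56 - 1*59))*125 = (86 + (-56 - 59))*125 = (86 - 115)*125 = -29*125 = -3625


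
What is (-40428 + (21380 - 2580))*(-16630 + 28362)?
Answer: -253739696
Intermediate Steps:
(-40428 + (21380 - 2580))*(-16630 + 28362) = (-40428 + 18800)*11732 = -21628*11732 = -253739696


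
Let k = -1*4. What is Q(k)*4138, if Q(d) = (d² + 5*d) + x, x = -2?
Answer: -24828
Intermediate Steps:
k = -4
Q(d) = -2 + d² + 5*d (Q(d) = (d² + 5*d) - 2 = -2 + d² + 5*d)
Q(k)*4138 = (-2 + (-4)² + 5*(-4))*4138 = (-2 + 16 - 20)*4138 = -6*4138 = -24828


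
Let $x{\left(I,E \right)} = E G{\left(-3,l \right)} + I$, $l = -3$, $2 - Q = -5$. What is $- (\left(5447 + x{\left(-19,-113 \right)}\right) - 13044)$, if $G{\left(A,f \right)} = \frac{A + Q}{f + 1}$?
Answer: $7390$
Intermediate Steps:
$Q = 7$ ($Q = 2 - -5 = 2 + 5 = 7$)
$G{\left(A,f \right)} = \frac{7 + A}{1 + f}$ ($G{\left(A,f \right)} = \frac{A + 7}{f + 1} = \frac{7 + A}{1 + f}$)
$x{\left(I,E \right)} = I - 2 E$ ($x{\left(I,E \right)} = E \frac{7 - 3}{1 - 3} + I = E \frac{1}{-2} \cdot 4 + I = E \left(\left(- \frac{1}{2}\right) 4\right) + I = E \left(-2\right) + I = - 2 E + I = I - 2 E$)
$- (\left(5447 + x{\left(-19,-113 \right)}\right) - 13044) = - (\left(5447 - -207\right) - 13044) = - (\left(5447 + \left(-19 + 226\right)\right) - 13044) = - (\left(5447 + 207\right) - 13044) = - (5654 - 13044) = \left(-1\right) \left(-7390\right) = 7390$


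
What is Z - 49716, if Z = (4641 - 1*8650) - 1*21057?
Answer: -74782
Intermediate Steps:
Z = -25066 (Z = (4641 - 8650) - 21057 = -4009 - 21057 = -25066)
Z - 49716 = -25066 - 49716 = -74782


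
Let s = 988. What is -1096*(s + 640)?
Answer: -1784288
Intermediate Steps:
-1096*(s + 640) = -1096*(988 + 640) = -1096*1628 = -1784288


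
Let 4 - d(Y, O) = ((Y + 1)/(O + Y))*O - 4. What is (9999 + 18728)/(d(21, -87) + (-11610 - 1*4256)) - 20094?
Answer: -319262105/15887 ≈ -20096.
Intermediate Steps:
d(Y, O) = 8 - O*(1 + Y)/(O + Y) (d(Y, O) = 4 - (((Y + 1)/(O + Y))*O - 4) = 4 - (((1 + Y)/(O + Y))*O - 4) = 4 - (O*(1 + Y)/(O + Y) - 4) = 4 - (-4 + O*(1 + Y)/(O + Y)) = 4 + (4 - O*(1 + Y)/(O + Y)) = 8 - O*(1 + Y)/(O + Y))
(9999 + 18728)/(d(21, -87) + (-11610 - 1*4256)) - 20094 = (9999 + 18728)/((7*(-87) + 8*21 - 1*(-87)*21)/(-87 + 21) + (-11610 - 1*4256)) - 20094 = 28727/((-609 + 168 + 1827)/(-66) + (-11610 - 4256)) - 20094 = 28727/(-1/66*1386 - 15866) - 20094 = 28727/(-21 - 15866) - 20094 = 28727/(-15887) - 20094 = 28727*(-1/15887) - 20094 = -28727/15887 - 20094 = -319262105/15887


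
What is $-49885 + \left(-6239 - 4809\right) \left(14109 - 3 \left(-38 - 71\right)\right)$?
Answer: $-159538813$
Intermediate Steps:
$-49885 + \left(-6239 - 4809\right) \left(14109 - 3 \left(-38 - 71\right)\right) = -49885 - 11048 \left(14109 - -327\right) = -49885 - 11048 \left(14109 + 327\right) = -49885 - 159488928 = -159538813$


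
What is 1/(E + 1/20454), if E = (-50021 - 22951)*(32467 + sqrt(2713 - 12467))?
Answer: -991185439641266730/2348320356531110977917526801 + 30529012216752*I*sqrt(9754)/2348320356531110977917526801 ≈ -4.2208e-10 + 1.2839e-12*I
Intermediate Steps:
E = -2369181924 - 72972*I*sqrt(9754) (E = -72972*(32467 + sqrt(-9754)) = -72972*(32467 + I*sqrt(9754)) = -2369181924 - 72972*I*sqrt(9754) ≈ -2.3692e+9 - 7.2069e+6*I)
1/(E + 1/20454) = 1/((-2369181924 - 72972*I*sqrt(9754)) + 1/20454) = 1/(-48459247073495/20454 - 72972*I*sqrt(9754))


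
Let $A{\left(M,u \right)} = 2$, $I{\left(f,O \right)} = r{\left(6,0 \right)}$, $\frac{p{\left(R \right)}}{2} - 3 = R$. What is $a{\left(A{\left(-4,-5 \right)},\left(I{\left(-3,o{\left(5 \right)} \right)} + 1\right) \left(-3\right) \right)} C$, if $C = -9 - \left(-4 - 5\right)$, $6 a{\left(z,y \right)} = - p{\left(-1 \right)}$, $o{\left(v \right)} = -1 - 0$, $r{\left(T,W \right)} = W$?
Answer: $0$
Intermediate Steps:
$o{\left(v \right)} = -1$ ($o{\left(v \right)} = -1 + 0 = -1$)
$p{\left(R \right)} = 6 + 2 R$
$I{\left(f,O \right)} = 0$
$a{\left(z,y \right)} = - \frac{2}{3}$ ($a{\left(z,y \right)} = \frac{\left(-1\right) \left(6 + 2 \left(-1\right)\right)}{6} = \frac{\left(-1\right) \left(6 - 2\right)}{6} = \frac{\left(-1\right) 4}{6} = \frac{1}{6} \left(-4\right) = - \frac{2}{3}$)
$C = 0$ ($C = -9 - \left(-4 - 5\right) = -9 - -9 = -9 + 9 = 0$)
$a{\left(A{\left(-4,-5 \right)},\left(I{\left(-3,o{\left(5 \right)} \right)} + 1\right) \left(-3\right) \right)} C = \left(- \frac{2}{3}\right) 0 = 0$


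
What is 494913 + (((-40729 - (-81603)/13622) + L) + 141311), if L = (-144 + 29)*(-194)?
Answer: 8415821313/13622 ≈ 6.1781e+5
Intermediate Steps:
L = 22310 (L = -115*(-194) = 22310)
494913 + (((-40729 - (-81603)/13622) + L) + 141311) = 494913 + (((-40729 - (-81603)/13622) + 22310) + 141311) = 494913 + (((-40729 - 1*(-81603/13622)) + 22310) + 141311) = 494913 + (((-40729 + 81603/13622) + 22310) + 141311) = 494913 + ((-554728835/13622 + 22310) + 141311) = 494913 + (-250822015/13622 + 141311) = 494913 + 1674116427/13622 = 8415821313/13622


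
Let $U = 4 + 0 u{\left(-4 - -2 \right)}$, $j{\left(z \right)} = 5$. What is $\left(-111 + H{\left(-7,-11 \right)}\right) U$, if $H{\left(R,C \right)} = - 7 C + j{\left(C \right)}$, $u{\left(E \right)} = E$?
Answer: $-116$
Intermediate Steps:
$U = 4$ ($U = 4 + 0 \left(-4 - -2\right) = 4 + 0 \left(-4 + 2\right) = 4 + 0 \left(-2\right) = 4 + 0 = 4$)
$H{\left(R,C \right)} = 5 - 7 C$ ($H{\left(R,C \right)} = - 7 C + 5 = 5 - 7 C$)
$\left(-111 + H{\left(-7,-11 \right)}\right) U = \left(-111 + \left(5 - -77\right)\right) 4 = \left(-111 + \left(5 + 77\right)\right) 4 = \left(-111 + 82\right) 4 = \left(-29\right) 4 = -116$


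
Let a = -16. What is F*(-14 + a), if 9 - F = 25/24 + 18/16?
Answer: -205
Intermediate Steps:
F = 41/6 (F = 9 - (25/24 + 18/16) = 9 - (25*(1/24) + 18*(1/16)) = 9 - (25/24 + 9/8) = 9 - 1*13/6 = 9 - 13/6 = 41/6 ≈ 6.8333)
F*(-14 + a) = 41*(-14 - 16)/6 = (41/6)*(-30) = -205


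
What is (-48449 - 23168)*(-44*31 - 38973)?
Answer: 2888814929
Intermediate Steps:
(-48449 - 23168)*(-44*31 - 38973) = -71617*(-1364 - 38973) = -71617*(-40337) = 2888814929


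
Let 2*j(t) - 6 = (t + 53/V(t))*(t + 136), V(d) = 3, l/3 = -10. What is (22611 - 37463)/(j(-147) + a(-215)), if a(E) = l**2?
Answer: -44556/4843 ≈ -9.2001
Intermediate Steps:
l = -30 (l = 3*(-10) = -30)
j(t) = 3 + (136 + t)*(53/3 + t)/2 (j(t) = 3 + ((t + 53/3)*(t + 136))/2 = 3 + ((t + 53*(1/3))*(136 + t))/2 = 3 + ((t + 53/3)*(136 + t))/2 = 3 + ((53/3 + t)*(136 + t))/2 = 3 + ((136 + t)*(53/3 + t))/2 = 3 + (136 + t)*(53/3 + t)/2)
a(E) = 900 (a(E) = (-30)**2 = 900)
(22611 - 37463)/(j(-147) + a(-215)) = (22611 - 37463)/((3613/3 + (1/2)*(-147)**2 + (461/6)*(-147)) + 900) = -14852/((3613/3 + (1/2)*21609 - 22589/2) + 900) = -14852/((3613/3 + 21609/2 - 22589/2) + 900) = -14852/(2143/3 + 900) = -14852/4843/3 = -14852*3/4843 = -44556/4843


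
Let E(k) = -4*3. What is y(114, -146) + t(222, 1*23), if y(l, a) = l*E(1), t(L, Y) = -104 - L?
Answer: -1694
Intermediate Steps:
E(k) = -12
y(l, a) = -12*l (y(l, a) = l*(-12) = -12*l)
y(114, -146) + t(222, 1*23) = -12*114 + (-104 - 1*222) = -1368 + (-104 - 222) = -1368 - 326 = -1694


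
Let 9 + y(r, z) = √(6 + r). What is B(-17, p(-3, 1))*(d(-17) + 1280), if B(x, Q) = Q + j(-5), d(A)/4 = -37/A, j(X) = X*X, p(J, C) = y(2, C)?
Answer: 350528/17 + 43816*√2/17 ≈ 24264.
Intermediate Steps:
y(r, z) = -9 + √(6 + r)
p(J, C) = -9 + 2*√2 (p(J, C) = -9 + √(6 + 2) = -9 + √8 = -9 + 2*√2)
j(X) = X²
d(A) = -148/A (d(A) = 4*(-37/A) = -148/A)
B(x, Q) = 25 + Q (B(x, Q) = Q + (-5)² = Q + 25 = 25 + Q)
B(-17, p(-3, 1))*(d(-17) + 1280) = (25 + (-9 + 2*√2))*(-148/(-17) + 1280) = (16 + 2*√2)*(-148*(-1/17) + 1280) = (16 + 2*√2)*(148/17 + 1280) = (16 + 2*√2)*(21908/17) = 350528/17 + 43816*√2/17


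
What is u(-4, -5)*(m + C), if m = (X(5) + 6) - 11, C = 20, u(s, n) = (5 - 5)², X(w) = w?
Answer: 0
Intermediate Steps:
u(s, n) = 0 (u(s, n) = 0² = 0)
m = 0 (m = (5 + 6) - 11 = 11 - 11 = 0)
u(-4, -5)*(m + C) = 0*(0 + 20) = 0*20 = 0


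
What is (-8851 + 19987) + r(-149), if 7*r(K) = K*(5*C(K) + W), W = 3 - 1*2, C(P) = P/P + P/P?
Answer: 76313/7 ≈ 10902.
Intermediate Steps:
C(P) = 2 (C(P) = 1 + 1 = 2)
W = 1 (W = 3 - 2 = 1)
r(K) = 11*K/7 (r(K) = (K*(5*2 + 1))/7 = (K*(10 + 1))/7 = (K*11)/7 = (11*K)/7 = 11*K/7)
(-8851 + 19987) + r(-149) = (-8851 + 19987) + (11/7)*(-149) = 11136 - 1639/7 = 76313/7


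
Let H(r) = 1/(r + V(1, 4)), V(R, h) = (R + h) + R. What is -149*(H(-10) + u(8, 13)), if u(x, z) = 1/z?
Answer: 1341/52 ≈ 25.788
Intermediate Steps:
V(R, h) = h + 2*R
H(r) = 1/(6 + r) (H(r) = 1/(r + (4 + 2*1)) = 1/(r + (4 + 2)) = 1/(r + 6) = 1/(6 + r))
-149*(H(-10) + u(8, 13)) = -149*(1/(6 - 10) + 1/13) = -149*(1/(-4) + 1/13) = -149*(-¼ + 1/13) = -149*(-9/52) = 1341/52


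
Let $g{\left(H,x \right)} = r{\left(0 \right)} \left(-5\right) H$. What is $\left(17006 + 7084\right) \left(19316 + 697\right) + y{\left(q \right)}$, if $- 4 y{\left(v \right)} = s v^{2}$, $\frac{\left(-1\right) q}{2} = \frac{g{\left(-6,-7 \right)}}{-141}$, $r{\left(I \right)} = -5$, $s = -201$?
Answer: $\frac{1064988495030}{2209} \approx 4.8211 \cdot 10^{8}$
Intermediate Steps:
$g{\left(H,x \right)} = 25 H$ ($g{\left(H,x \right)} = \left(-5\right) \left(-5\right) H = 25 H$)
$q = - \frac{100}{47}$ ($q = - 2 \frac{25 \left(-6\right)}{-141} = - 2 \left(\left(-150\right) \left(- \frac{1}{141}\right)\right) = \left(-2\right) \frac{50}{47} = - \frac{100}{47} \approx -2.1277$)
$y{\left(v \right)} = \frac{201 v^{2}}{4}$ ($y{\left(v \right)} = - \frac{\left(-201\right) v^{2}}{4} = \frac{201 v^{2}}{4}$)
$\left(17006 + 7084\right) \left(19316 + 697\right) + y{\left(q \right)} = \left(17006 + 7084\right) \left(19316 + 697\right) + \frac{201 \left(- \frac{100}{47}\right)^{2}}{4} = 24090 \cdot 20013 + \frac{201}{4} \cdot \frac{10000}{2209} = 482113170 + \frac{502500}{2209} = \frac{1064988495030}{2209}$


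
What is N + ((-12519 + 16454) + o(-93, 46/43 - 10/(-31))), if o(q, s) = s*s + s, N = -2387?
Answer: 2756542956/1776889 ≈ 1551.3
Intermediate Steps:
o(q, s) = s + s² (o(q, s) = s² + s = s + s²)
N + ((-12519 + 16454) + o(-93, 46/43 - 10/(-31))) = -2387 + ((-12519 + 16454) + (46/43 - 10/(-31))*(1 + (46/43 - 10/(-31)))) = -2387 + (3935 + (46*(1/43) - 10*(-1/31))*(1 + (46*(1/43) - 10*(-1/31)))) = -2387 + (3935 + (46/43 + 10/31)*(1 + (46/43 + 10/31))) = -2387 + (3935 + 1856*(1 + 1856/1333)/1333) = -2387 + (3935 + (1856/1333)*(3189/1333)) = -2387 + (3935 + 5918784/1776889) = -2387 + 6997976999/1776889 = 2756542956/1776889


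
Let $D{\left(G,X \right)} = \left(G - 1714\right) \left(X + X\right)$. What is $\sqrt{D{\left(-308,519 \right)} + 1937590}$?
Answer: $i \sqrt{161246} \approx 401.55 i$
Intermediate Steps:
$D{\left(G,X \right)} = 2 X \left(-1714 + G\right)$ ($D{\left(G,X \right)} = \left(-1714 + G\right) 2 X = 2 X \left(-1714 + G\right)$)
$\sqrt{D{\left(-308,519 \right)} + 1937590} = \sqrt{2 \cdot 519 \left(-1714 - 308\right) + 1937590} = \sqrt{2 \cdot 519 \left(-2022\right) + 1937590} = \sqrt{-2098836 + 1937590} = \sqrt{-161246} = i \sqrt{161246}$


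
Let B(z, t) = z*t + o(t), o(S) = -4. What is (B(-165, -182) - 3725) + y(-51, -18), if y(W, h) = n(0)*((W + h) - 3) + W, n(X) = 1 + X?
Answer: 26178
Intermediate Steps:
y(W, h) = -3 + h + 2*W (y(W, h) = (1 + 0)*((W + h) - 3) + W = 1*(-3 + W + h) + W = (-3 + W + h) + W = -3 + h + 2*W)
B(z, t) = -4 + t*z (B(z, t) = z*t - 4 = t*z - 4 = -4 + t*z)
(B(-165, -182) - 3725) + y(-51, -18) = ((-4 - 182*(-165)) - 3725) + (-3 - 18 + 2*(-51)) = ((-4 + 30030) - 3725) + (-3 - 18 - 102) = (30026 - 3725) - 123 = 26301 - 123 = 26178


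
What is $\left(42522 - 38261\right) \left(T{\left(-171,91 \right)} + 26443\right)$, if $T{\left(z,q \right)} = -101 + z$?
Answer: $111514631$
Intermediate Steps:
$\left(42522 - 38261\right) \left(T{\left(-171,91 \right)} + 26443\right) = \left(42522 - 38261\right) \left(\left(-101 - 171\right) + 26443\right) = 4261 \left(-272 + 26443\right) = 4261 \cdot 26171 = 111514631$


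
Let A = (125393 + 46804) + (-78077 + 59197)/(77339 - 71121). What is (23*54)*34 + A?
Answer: 666637885/3109 ≈ 2.1442e+5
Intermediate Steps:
A = 535351033/3109 (A = 172197 - 18880/6218 = 172197 - 18880*1/6218 = 172197 - 9440/3109 = 535351033/3109 ≈ 1.7219e+5)
(23*54)*34 + A = (23*54)*34 + 535351033/3109 = 1242*34 + 535351033/3109 = 42228 + 535351033/3109 = 666637885/3109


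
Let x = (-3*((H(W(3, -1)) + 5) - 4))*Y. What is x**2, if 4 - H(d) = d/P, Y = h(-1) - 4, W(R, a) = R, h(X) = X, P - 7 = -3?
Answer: 65025/16 ≈ 4064.1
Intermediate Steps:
P = 4 (P = 7 - 3 = 4)
Y = -5 (Y = -1 - 4 = -5)
H(d) = 4 - d/4
x = 255/4 (x = -3*(((4 - 1/4*3) + 5) - 4)*(-5) = -3*(((4 - 3/4) + 5) - 4)*(-5) = -3*((13/4 + 5) - 4)*(-5) = -3*(33/4 - 4)*(-5) = -3*17/4*(-5) = -51/4*(-5) = 255/4 ≈ 63.750)
x**2 = (255/4)**2 = 65025/16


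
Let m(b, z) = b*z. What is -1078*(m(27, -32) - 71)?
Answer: 1007930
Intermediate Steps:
-1078*(m(27, -32) - 71) = -1078*(27*(-32) - 71) = -1078*(-864 - 71) = -1078*(-935) = 1007930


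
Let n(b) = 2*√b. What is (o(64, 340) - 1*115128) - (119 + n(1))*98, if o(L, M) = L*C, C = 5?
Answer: -126666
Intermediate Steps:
o(L, M) = 5*L (o(L, M) = L*5 = 5*L)
(o(64, 340) - 1*115128) - (119 + n(1))*98 = (5*64 - 1*115128) - (119 + 2*√1)*98 = (320 - 115128) - (119 + 2*1)*98 = -114808 - (119 + 2)*98 = -114808 - 121*98 = -114808 - 1*11858 = -114808 - 11858 = -126666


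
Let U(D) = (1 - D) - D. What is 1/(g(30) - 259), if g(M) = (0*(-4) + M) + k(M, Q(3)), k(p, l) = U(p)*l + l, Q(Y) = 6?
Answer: -1/577 ≈ -0.0017331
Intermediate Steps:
U(D) = 1 - 2*D
k(p, l) = l + l*(1 - 2*p) (k(p, l) = (1 - 2*p)*l + l = l*(1 - 2*p) + l = l + l*(1 - 2*p))
g(M) = 12 - 11*M (g(M) = (0*(-4) + M) + 2*6*(1 - M) = (0 + M) + (12 - 12*M) = M + (12 - 12*M) = 12 - 11*M)
1/(g(30) - 259) = 1/((12 - 11*30) - 259) = 1/((12 - 330) - 259) = 1/(-318 - 259) = 1/(-577) = -1/577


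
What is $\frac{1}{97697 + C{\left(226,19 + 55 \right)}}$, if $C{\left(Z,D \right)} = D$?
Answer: $\frac{1}{97771} \approx 1.0228 \cdot 10^{-5}$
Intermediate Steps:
$\frac{1}{97697 + C{\left(226,19 + 55 \right)}} = \frac{1}{97697 + \left(19 + 55\right)} = \frac{1}{97697 + 74} = \frac{1}{97771}$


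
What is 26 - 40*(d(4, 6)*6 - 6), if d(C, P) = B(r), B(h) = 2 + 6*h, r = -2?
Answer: 2666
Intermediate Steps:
d(C, P) = -10 (d(C, P) = 2 + 6*(-2) = 2 - 12 = -10)
26 - 40*(d(4, 6)*6 - 6) = 26 - 40*(-10*6 - 6) = 26 - 40*(-60 - 6) = 26 - 40*(-66) = 26 + 2640 = 2666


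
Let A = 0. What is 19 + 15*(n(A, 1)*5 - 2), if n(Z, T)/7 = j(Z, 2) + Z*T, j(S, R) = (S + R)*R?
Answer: 2089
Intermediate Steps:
j(S, R) = R*(R + S) (j(S, R) = (R + S)*R = R*(R + S))
n(Z, T) = 28 + 14*Z + 7*T*Z (n(Z, T) = 7*(2*(2 + Z) + Z*T) = 7*((4 + 2*Z) + T*Z) = 7*(4 + 2*Z + T*Z) = 28 + 14*Z + 7*T*Z)
19 + 15*(n(A, 1)*5 - 2) = 19 + 15*((28 + 14*0 + 7*1*0)*5 - 2) = 19 + 15*((28 + 0 + 0)*5 - 2) = 19 + 15*(28*5 - 2) = 19 + 15*(140 - 2) = 19 + 15*138 = 19 + 2070 = 2089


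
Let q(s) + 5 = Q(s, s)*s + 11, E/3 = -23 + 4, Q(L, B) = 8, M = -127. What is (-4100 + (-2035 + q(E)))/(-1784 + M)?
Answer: 2195/637 ≈ 3.4458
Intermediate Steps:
E = -57 (E = 3*(-23 + 4) = 3*(-19) = -57)
q(s) = 6 + 8*s (q(s) = -5 + (8*s + 11) = -5 + (11 + 8*s) = 6 + 8*s)
(-4100 + (-2035 + q(E)))/(-1784 + M) = (-4100 + (-2035 + (6 + 8*(-57))))/(-1784 - 127) = (-4100 + (-2035 + (6 - 456)))/(-1911) = (-4100 + (-2035 - 450))*(-1/1911) = (-4100 - 2485)*(-1/1911) = -6585*(-1/1911) = 2195/637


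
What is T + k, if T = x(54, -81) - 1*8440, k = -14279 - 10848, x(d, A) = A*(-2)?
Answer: -33405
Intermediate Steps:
x(d, A) = -2*A
k = -25127
T = -8278 (T = -2*(-81) - 1*8440 = 162 - 8440 = -8278)
T + k = -8278 - 25127 = -33405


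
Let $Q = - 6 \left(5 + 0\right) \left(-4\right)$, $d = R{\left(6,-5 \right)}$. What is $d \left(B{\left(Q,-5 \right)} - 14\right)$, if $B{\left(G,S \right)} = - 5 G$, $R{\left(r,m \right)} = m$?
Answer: $3070$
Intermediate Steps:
$d = -5$
$Q = 120$ ($Q = - 6 \cdot 5 \left(-4\right) = \left(-1\right) 30 \left(-4\right) = \left(-30\right) \left(-4\right) = 120$)
$d \left(B{\left(Q,-5 \right)} - 14\right) = - 5 \left(\left(-5\right) 120 - 14\right) = - 5 \left(-600 - 14\right) = \left(-5\right) \left(-614\right) = 3070$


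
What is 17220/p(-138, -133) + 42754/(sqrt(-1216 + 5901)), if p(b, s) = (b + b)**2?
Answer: 1435/6348 + 42754*sqrt(4685)/4685 ≈ 624.85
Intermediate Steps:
p(b, s) = 4*b**2 (p(b, s) = (2*b)**2 = 4*b**2)
17220/p(-138, -133) + 42754/(sqrt(-1216 + 5901)) = 17220/((4*(-138)**2)) + 42754/(sqrt(-1216 + 5901)) = 17220/((4*19044)) + 42754/(sqrt(4685)) = 17220/76176 + 42754*(sqrt(4685)/4685) = 17220*(1/76176) + 42754*sqrt(4685)/4685 = 1435/6348 + 42754*sqrt(4685)/4685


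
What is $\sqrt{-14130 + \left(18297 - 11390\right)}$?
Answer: $i \sqrt{7223} \approx 84.988 i$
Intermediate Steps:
$\sqrt{-14130 + \left(18297 - 11390\right)} = \sqrt{-14130 + 6907} = \sqrt{-7223} = i \sqrt{7223}$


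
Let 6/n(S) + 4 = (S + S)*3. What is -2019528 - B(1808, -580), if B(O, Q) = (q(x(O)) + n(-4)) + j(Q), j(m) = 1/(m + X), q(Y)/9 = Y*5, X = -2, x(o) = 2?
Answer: -4113961426/2037 ≈ -2.0196e+6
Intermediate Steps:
q(Y) = 45*Y (q(Y) = 9*(Y*5) = 9*(5*Y) = 45*Y)
n(S) = 6/(-4 + 6*S) (n(S) = 6/(-4 + (S + S)*3) = 6/(-4 + (2*S)*3) = 6/(-4 + 6*S))
j(m) = 1/(-2 + m) (j(m) = 1/(m - 2) = 1/(-2 + m))
B(O, Q) = 1257/14 + 1/(-2 + Q) (B(O, Q) = (45*2 + 3/(-2 + 3*(-4))) + 1/(-2 + Q) = (90 + 3/(-2 - 12)) + 1/(-2 + Q) = (90 + 3/(-14)) + 1/(-2 + Q) = (90 + 3*(-1/14)) + 1/(-2 + Q) = (90 - 3/14) + 1/(-2 + Q) = 1257/14 + 1/(-2 + Q))
-2019528 - B(1808, -580) = -2019528 - (-2500 + 1257*(-580))/(14*(-2 - 580)) = -2019528 - (-2500 - 729060)/(14*(-582)) = -2019528 - (-1)*(-731560)/(14*582) = -2019528 - 1*182890/2037 = -2019528 - 182890/2037 = -4113961426/2037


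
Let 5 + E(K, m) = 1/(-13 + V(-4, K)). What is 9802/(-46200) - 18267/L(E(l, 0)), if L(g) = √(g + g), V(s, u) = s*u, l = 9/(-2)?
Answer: -4901/23100 + 6089*I*√15/4 ≈ -0.21216 + 5895.6*I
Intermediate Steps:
l = -9/2 (l = 9*(-½) = -9/2 ≈ -4.5000)
E(K, m) = -5 + 1/(-13 - 4*K)
L(g) = √2*√g (L(g) = √(2*g) = √2*√g)
9802/(-46200) - 18267/L(E(l, 0)) = 9802/(-46200) - 18267*(-I*√5/(2*√(-33 - 10*(-9/2)))) = 9802*(-1/46200) - 18267*(-I*√5/(2*√(-33 + 45))) = -4901/23100 - 18267*(-I*√15/12) = -4901/23100 - (-6089)*I*√15/4 = -4901/23100 + 6089*I*√15/4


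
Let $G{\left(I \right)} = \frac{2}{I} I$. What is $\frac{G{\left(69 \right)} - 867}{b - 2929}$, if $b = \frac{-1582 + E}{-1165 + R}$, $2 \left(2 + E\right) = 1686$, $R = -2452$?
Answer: $\frac{3128705}{10593452} \approx 0.29534$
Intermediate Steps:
$E = 841$ ($E = -2 + \frac{1}{2} \cdot 1686 = -2 + 843 = 841$)
$b = \frac{741}{3617}$ ($b = \frac{-1582 + 841}{-1165 - 2452} = - \frac{741}{-3617} = \left(-741\right) \left(- \frac{1}{3617}\right) = \frac{741}{3617} \approx 0.20487$)
$G{\left(I \right)} = 2$
$\frac{G{\left(69 \right)} - 867}{b - 2929} = \frac{2 - 867}{\frac{741}{3617} - 2929} = - \frac{865}{- \frac{10593452}{3617}} = \left(-865\right) \left(- \frac{3617}{10593452}\right) = \frac{3128705}{10593452}$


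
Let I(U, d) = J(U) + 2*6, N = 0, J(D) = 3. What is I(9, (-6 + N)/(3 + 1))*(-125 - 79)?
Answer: -3060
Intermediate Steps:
I(U, d) = 15 (I(U, d) = 3 + 2*6 = 3 + 12 = 15)
I(9, (-6 + N)/(3 + 1))*(-125 - 79) = 15*(-125 - 79) = 15*(-204) = -3060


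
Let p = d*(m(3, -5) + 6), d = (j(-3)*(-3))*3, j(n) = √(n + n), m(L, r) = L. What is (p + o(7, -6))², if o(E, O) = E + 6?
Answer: (13 - 81*I*√6)² ≈ -39197.0 - 5158.6*I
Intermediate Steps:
j(n) = √2*√n (j(n) = √(2*n) = √2*√n)
d = -9*I*√6 (d = ((√2*√(-3))*(-3))*3 = ((√2*(I*√3))*(-3))*3 = ((I*√6)*(-3))*3 = -3*I*√6*3 = -9*I*√6 ≈ -22.045*I)
o(E, O) = 6 + E
p = -81*I*√6 (p = (-9*I*√6)*(3 + 6) = -9*I*√6*9 = -81*I*√6 ≈ -198.41*I)
(p + o(7, -6))² = (-81*I*√6 + (6 + 7))² = (-81*I*√6 + 13)² = (13 - 81*I*√6)²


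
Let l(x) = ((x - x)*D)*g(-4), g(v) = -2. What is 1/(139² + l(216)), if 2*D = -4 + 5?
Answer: 1/19321 ≈ 5.1757e-5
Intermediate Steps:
D = ½ (D = (-4 + 5)/2 = (½)*1 = ½ ≈ 0.50000)
l(x) = 0 (l(x) = ((x - x)*(½))*(-2) = (0*(½))*(-2) = 0*(-2) = 0)
1/(139² + l(216)) = 1/(139² + 0) = 1/(19321 + 0) = 1/19321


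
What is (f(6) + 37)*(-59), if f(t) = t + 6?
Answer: -2891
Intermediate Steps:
f(t) = 6 + t
(f(6) + 37)*(-59) = ((6 + 6) + 37)*(-59) = (12 + 37)*(-59) = 49*(-59) = -2891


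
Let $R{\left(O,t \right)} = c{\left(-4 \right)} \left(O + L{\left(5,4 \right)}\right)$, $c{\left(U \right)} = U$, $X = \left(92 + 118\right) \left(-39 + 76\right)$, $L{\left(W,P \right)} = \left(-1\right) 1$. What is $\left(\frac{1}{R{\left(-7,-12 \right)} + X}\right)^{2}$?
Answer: $\frac{1}{60871204} \approx 1.6428 \cdot 10^{-8}$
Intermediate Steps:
$L{\left(W,P \right)} = -1$
$X = 7770$ ($X = 210 \cdot 37 = 7770$)
$R{\left(O,t \right)} = 4 - 4 O$ ($R{\left(O,t \right)} = - 4 \left(O - 1\right) = - 4 \left(-1 + O\right) = 4 - 4 O$)
$\left(\frac{1}{R{\left(-7,-12 \right)} + X}\right)^{2} = \left(\frac{1}{\left(4 - -28\right) + 7770}\right)^{2} = \left(\frac{1}{\left(4 + 28\right) + 7770}\right)^{2} = \left(\frac{1}{32 + 7770}\right)^{2} = \left(\frac{1}{7802}\right)^{2} = \frac{1}{60871204}$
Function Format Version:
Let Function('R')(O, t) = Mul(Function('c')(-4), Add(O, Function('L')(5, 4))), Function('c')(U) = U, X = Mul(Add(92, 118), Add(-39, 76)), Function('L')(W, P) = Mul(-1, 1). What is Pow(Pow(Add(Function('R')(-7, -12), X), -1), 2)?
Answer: Rational(1, 60871204) ≈ 1.6428e-8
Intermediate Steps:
Function('L')(W, P) = -1
X = 7770 (X = Mul(210, 37) = 7770)
Function('R')(O, t) = Add(4, Mul(-4, O)) (Function('R')(O, t) = Mul(-4, Add(O, -1)) = Mul(-4, Add(-1, O)) = Add(4, Mul(-4, O)))
Pow(Pow(Add(Function('R')(-7, -12), X), -1), 2) = Pow(Pow(Add(Add(4, Mul(-4, -7)), 7770), -1), 2) = Pow(Pow(Add(Add(4, 28), 7770), -1), 2) = Pow(Pow(Add(32, 7770), -1), 2) = Pow(Pow(7802, -1), 2) = Pow(Rational(1, 7802), 2) = Rational(1, 60871204)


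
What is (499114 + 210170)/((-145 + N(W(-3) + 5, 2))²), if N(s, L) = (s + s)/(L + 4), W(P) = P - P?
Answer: 1595889/46225 ≈ 34.524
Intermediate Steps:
W(P) = 0
N(s, L) = 2*s/(4 + L) (N(s, L) = (2*s)/(4 + L) = 2*s/(4 + L))
(499114 + 210170)/((-145 + N(W(-3) + 5, 2))²) = (499114 + 210170)/((-145 + 2*(0 + 5)/(4 + 2))²) = 709284/((-145 + 2*5/6)²) = 709284/((-145 + 2*5*(⅙))²) = 709284/((-145 + 5/3)²) = 709284/((-430/3)²) = 709284/(184900/9) = 709284*(9/184900) = 1595889/46225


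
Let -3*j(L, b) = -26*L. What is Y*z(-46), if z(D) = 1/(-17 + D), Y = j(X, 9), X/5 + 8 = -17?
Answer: 3250/189 ≈ 17.196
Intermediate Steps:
X = -125 (X = -40 + 5*(-17) = -40 - 85 = -125)
j(L, b) = 26*L/3 (j(L, b) = -(-26)*L/3 = 26*L/3)
Y = -3250/3 (Y = (26/3)*(-125) = -3250/3 ≈ -1083.3)
Y*z(-46) = -3250/(3*(-17 - 46)) = -3250/3/(-63) = -3250/3*(-1/63) = 3250/189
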